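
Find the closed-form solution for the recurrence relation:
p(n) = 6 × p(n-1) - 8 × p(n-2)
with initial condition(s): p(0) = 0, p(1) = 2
Recurrence: p(n) = 6 × p(n-1) - 8 × p(n-2), initial: p(0) = 0, p(1) = 2.
Characteristic equation: r² - 6r + 8 = 0, which factors as (r - 4)(r - 2) = 0, so r = 4, 2. General solution p(n) = A·4ⁿ + B·2ⁿ. From p(0) = 0: A + B = 0. From p(1) = 2: 4A + 2B = 2. Solving gives A = 1, B = -1.

p(n) = 4ⁿ - 2ⁿ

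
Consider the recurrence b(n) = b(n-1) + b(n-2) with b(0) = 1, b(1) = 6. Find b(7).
Computing the sequence terms:
1, 6, 7, 13, 20, 33, 53, 86

86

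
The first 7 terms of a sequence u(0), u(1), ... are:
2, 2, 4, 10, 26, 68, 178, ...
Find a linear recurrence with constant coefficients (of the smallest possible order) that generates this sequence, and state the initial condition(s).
Look for the lowest-order linear relation among consecutive terms.
Observation: u(n) - 3·u(n-1) - (-1)·u(n-2) = 0 holds for the shown terms, and no order-1 relation u(n) = α·u(n-1) + β fits.
Check at n=3: 3·4 + (-1)·2 = 10. ✓

u(n) = 3u(n-1) - u(n-2), u(0) = 2, u(1) = 2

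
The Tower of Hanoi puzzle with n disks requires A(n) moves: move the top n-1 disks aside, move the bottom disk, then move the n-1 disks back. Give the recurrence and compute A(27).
Moving n disks = move the top n-1 disks aside (A(n-1) moves) + move the largest disk (1 move) + move the n-1 disks back on top (A(n-1) moves), so A(n) = 2A(n-1) + 1, with A(1) = 1 (a single disk takes one move).
First terms: 1, 3, 7, 15, 31, 63, … — each is one less than a power of 2. Indeed A(n) + 1 = 2(A(n-1) + 1) with A(1) + 1 = 2, so A(n) + 1 = 2ⁿ and A(n) = 2ⁿ - 1.
Hence A(27) = 2^27 - 1 = 134217728 - 1 = 134217727.

A(n) = 2A(n-1) + 1, A(1) = 1; A(27) = 134217727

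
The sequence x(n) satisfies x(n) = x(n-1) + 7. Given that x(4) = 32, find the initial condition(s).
x(4) = x(0) + 4·7, so x(0) = 32 - 28 = 4.

x(0) = 4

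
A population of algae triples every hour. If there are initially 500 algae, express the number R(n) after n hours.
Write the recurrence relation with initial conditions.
Each hour multiplies the count by 3, so the count after n hours depends only on the count after n-1 hours: R(n) = 3 × R(n-1). The starting count gives R(0) = 500.
Unrolling n times gives the closed form R(n) = 500 × 3ⁿ.

R(n) = 3 × R(n-1), R(0) = 500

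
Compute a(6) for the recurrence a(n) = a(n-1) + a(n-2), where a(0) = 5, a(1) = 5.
Computing the sequence terms:
5, 5, 10, 15, 25, 40, 65

65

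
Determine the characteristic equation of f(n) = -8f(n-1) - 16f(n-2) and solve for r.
Substitute f(n) = rⁿ and divide through by rⁿ⁻²: r² + 8r + 16 = 0
Factor: (r + 4)² = 0, so r = -4 (double root).
General solution: f(n) = (A + Bn)·(-4)ⁿ

Characteristic: r² + 8r + 16 = 0, Roots: r = -4 (double root)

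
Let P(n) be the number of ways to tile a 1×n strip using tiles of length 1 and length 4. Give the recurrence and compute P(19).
Condition on the last tile: it has length 1 (leaving a 1×(n-1) strip) or length 4 (leaving a 1×(n-4) strip), so P(n) = P(n-1) + P(n-4) (order-4 linear recurrence).
For 0 ≤ i < 4 only unit tiles fit, so P(i) = 1.
Iterating the recurrence: P(4) = 2, P(5) = 3, P(6) = 4, P(7) = 5, P(8) = 7, P(9) = 10, P(10) = 14, P(11) = 19, P(12) = 26, P(13) = 36, P(14) = 50, P(15) = 69, P(16) = 95, P(17) = 131, P(18) = 181, P(19) = 250.

P(n) = P(n-1) + P(n-4), with P(i) = 1 for 0 ≤ i < 4; P(19) = 250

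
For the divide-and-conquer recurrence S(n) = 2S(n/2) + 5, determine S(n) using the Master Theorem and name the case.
Master Theorem template: S(n) = a·S(n/b) + f(n).
Here: a=2, b=2, f(n)=5
Compute log_b(a) = log_2(2) = 1.
f(n) = 5 = O(n^(1-ε)) with ε = 1. Case 1: S(n) = Θ(n^log_b(a)) = Θ(n).

Case 1: S(n) = Θ(n)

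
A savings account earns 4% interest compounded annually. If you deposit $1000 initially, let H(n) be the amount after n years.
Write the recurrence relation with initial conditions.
Each year the balance grows by 4%, i.e. is multiplied by 1 + 4/100 = 1.04, so H(n) = 1.04 × H(n-1). The initial deposit gives H(0) = 1000.
Unrolling gives the closed form H(n) = 1000 × (1.04)ⁿ.

H(n) = 1.04 × H(n-1), H(0) = 1000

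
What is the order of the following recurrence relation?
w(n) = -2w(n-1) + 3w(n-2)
The order is the largest lag k for which w(n-k) appears. Here the deepest term is w(n-2), so the order is 2.

Order 2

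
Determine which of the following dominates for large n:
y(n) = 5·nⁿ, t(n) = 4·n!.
Comparing growth rates:
Growth-rate hierarchy: log n ≺ any polynomial ≺ any exponential cⁿ (c>1) ≺ n! ≺ nⁿ.
super-exponential nⁿ dominates factorial asymptotically.

y(n) grows faster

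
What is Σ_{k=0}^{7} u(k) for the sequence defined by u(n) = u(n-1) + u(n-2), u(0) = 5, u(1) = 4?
Computing the sequence terms: 5, 4, 9, 13, 22, 35, 57, 92
Adding these values together:

237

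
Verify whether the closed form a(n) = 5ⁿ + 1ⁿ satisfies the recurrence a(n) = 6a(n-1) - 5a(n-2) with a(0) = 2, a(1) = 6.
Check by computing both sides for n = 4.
From the recurrence with a(0) = 2, a(1) = 6:
  a(0) = 2, a(1) = 6, a(2) = 26, a(3) = 126, a(4) = 626
  so the recurrence gives a(4) = 626.
From the proposed closed form a(n) = 5ⁿ + 1ⁿ:
  a(4) = 626.
Both sides give 626 at n = 4, and the initial condition(s) match, so the closed form is consistent.

Yes, the closed form is correct.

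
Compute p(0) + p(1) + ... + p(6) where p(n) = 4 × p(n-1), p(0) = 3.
Computing the sequence terms: 3, 12, 48, 192, 768, 3072, 12288
Adding these values together:

16383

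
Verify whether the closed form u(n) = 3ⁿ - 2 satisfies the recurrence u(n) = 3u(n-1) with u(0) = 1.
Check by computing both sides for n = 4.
From the recurrence with u(0) = 1:
  u(0) = 1, u(1) = 3, u(2) = 9, u(3) = 27, u(4) = 81
  so the recurrence gives u(4) = 81.
From the proposed closed form u(n) = 3ⁿ - 2:
  u(4) = 79.
The recurrence gives 81 but the closed form gives 79, so the closed form does not satisfy the recurrence.

No, the closed form is incorrect.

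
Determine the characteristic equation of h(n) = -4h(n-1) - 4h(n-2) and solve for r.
Substitute h(n) = rⁿ and divide through by rⁿ⁻²: r² + 4r + 4 = 0
Factor: (r + 2)² = 0, so r = -2 (double root).
General solution: h(n) = (A + Bn)·(-2)ⁿ

Characteristic: r² + 4r + 4 = 0, Roots: r = -2 (double root)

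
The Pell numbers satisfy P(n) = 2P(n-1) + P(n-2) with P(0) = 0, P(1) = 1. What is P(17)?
Computing the sequence terms:
0, 1, 2, 5, 12, 29, 70, 169, 408, 985, 2378, 5741, 13860, 33461, 80782, 195025, 470832, 1136689

1136689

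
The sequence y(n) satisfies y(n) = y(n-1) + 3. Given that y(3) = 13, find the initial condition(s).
y(3) = y(0) + 3·3, so y(0) = 13 - 9 = 4.

y(0) = 4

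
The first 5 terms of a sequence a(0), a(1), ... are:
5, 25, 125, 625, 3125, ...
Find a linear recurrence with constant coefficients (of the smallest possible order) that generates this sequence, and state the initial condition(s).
Look for the lowest-order linear relation among consecutive terms.
Observation: each term is 5× the previous.
Check at n=2: 5·25 = 125. ✓

a(n) = 5 × a(n-1), a(0) = 5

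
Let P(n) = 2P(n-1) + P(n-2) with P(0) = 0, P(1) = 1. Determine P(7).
Computing the sequence terms:
0, 1, 2, 5, 12, 29, 70, 169

169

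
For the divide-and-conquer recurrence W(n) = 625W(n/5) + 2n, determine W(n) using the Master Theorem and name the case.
Master Theorem template: W(n) = a·W(n/b) + f(n).
Here: a=625, b=5, f(n)=2n
Compute log_b(a) = log_5(625) = 4.
f(n) = 2n = O(n^(4-ε)) with ε = 3. Case 1: W(n) = Θ(n^log_b(a)) = Θ(n^4).

Case 1: W(n) = Θ(n^4)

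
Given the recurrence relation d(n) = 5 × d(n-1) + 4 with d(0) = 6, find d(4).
Computing step by step:
d(0) = 6
d(1) = 5 × 6 + 4 = 34
d(2) = 5 × 34 + 4 = 174
d(3) = 5 × 174 + 4 = 874
d(4) = 5 × 874 + 4 = 4374

4374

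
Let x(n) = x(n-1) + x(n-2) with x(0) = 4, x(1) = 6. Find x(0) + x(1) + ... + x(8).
Computing the sequence terms: 4, 6, 10, 16, 26, 42, 68, 110, 178
Adding these values together:

460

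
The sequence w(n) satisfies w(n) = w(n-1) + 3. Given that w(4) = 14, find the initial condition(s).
w(4) = w(0) + 4·3, so w(0) = 14 - 12 = 2.

w(0) = 2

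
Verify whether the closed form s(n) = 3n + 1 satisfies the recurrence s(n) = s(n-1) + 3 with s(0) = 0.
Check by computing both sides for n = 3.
From the recurrence with s(0) = 0:
  s(0) = 0, s(1) = 3, s(2) = 6, s(3) = 9
  so the recurrence gives s(3) = 9.
From the proposed closed form s(n) = 3n + 1:
  s(3) = 10.
The recurrence gives 9 but the closed form gives 10, so the closed form does not satisfy the recurrence.

No, the closed form is incorrect.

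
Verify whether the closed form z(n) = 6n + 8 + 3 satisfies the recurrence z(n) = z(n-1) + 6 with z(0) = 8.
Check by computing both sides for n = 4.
From the recurrence with z(0) = 8:
  z(0) = 8, z(1) = 14, z(2) = 20, z(3) = 26, z(4) = 32
  so the recurrence gives z(4) = 32.
From the proposed closed form z(n) = 6n + 8 + 3:
  z(4) = 35.
The recurrence gives 32 but the closed form gives 35, so the closed form does not satisfy the recurrence.

No, the closed form is incorrect.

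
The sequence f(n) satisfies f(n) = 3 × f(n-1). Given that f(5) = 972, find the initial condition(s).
In general f(n) = 3ⁿ · f(0). At n = 5: f(0) = f(5) / 3^5 = 972 / 243 = 4.

f(0) = 4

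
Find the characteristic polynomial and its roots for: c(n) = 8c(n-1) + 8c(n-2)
Substitute c(n) = rⁿ and divide through by rⁿ⁻²: r² - 8r - 8 = 0
Discriminant: 8² + 4·8 = 96, not a perfect square, so by the quadratic formula r = (8 ± √96)/2.
General solution: c(n) = A·r₁ⁿ + B·r₂ⁿ where r₁,r₂ = (8 ± √96)/2

Characteristic: r² - 8r - 8 = 0, Roots: r = (8 ± √96)/2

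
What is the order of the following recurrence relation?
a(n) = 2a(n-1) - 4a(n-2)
The order is the largest lag k for which a(n-k) appears. Here the deepest term is a(n-2), so the order is 2.

Order 2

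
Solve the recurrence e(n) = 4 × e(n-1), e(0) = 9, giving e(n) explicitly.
Recurrence: e(n) = 4 × e(n-1), initial: e(0) = 9.
Each term is 4 times the previous, so this is geometric with ratio 4. After n steps: e(n) = e(0)·4ⁿ = 9·4ⁿ.

e(n) = 9·4ⁿ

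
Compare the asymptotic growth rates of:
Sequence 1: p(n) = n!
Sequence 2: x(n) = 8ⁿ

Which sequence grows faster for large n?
Comparing growth rates:
Growth-rate hierarchy: log n ≺ any polynomial ≺ any exponential cⁿ (c>1) ≺ n! ≺ nⁿ.
factorial dominates exponential base 8 asymptotically.

p(n) grows faster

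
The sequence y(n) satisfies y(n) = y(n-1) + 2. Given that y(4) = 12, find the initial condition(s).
y(4) = y(0) + 4·2, so y(0) = 12 - 8 = 4.

y(0) = 4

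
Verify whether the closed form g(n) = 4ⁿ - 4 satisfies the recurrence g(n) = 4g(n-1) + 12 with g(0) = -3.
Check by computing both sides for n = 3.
From the recurrence with g(0) = -3:
  g(0) = -3, g(1) = 0, g(2) = 12, g(3) = 60
  so the recurrence gives g(3) = 60.
From the proposed closed form g(n) = 4ⁿ - 4:
  g(3) = 60.
Both sides give 60 at n = 3, and the initial condition(s) match, so the closed form is consistent.

Yes, the closed form is correct.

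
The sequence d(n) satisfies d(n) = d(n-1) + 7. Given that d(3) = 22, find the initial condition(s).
d(3) = d(0) + 3·7, so d(0) = 22 - 21 = 1.

d(0) = 1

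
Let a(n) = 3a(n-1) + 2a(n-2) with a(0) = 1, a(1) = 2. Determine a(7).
Computing the sequence terms:
1, 2, 8, 28, 100, 356, 1268, 4516

4516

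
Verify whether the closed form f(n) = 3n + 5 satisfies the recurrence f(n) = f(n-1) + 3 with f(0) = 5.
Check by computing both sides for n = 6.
From the recurrence with f(0) = 5:
  f(0) = 5, f(1) = 8, f(2) = 11, f(3) = 14, f(4) = 17, f(5) = 20, f(6) = 23
  so the recurrence gives f(6) = 23.
From the proposed closed form f(n) = 3n + 5:
  f(6) = 23.
Both sides give 23 at n = 6, and the initial condition(s) match, so the closed form is consistent.

Yes, the closed form is correct.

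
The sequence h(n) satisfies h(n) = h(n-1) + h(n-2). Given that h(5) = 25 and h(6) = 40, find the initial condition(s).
Work backwards using h(k) = h(k+2) - h(k+1):
h(4) = h(6) - h(5) = 40 - 25 = 15
h(3) = h(5) - h(4) = 25 - 15 = 10
h(2) = h(4) - h(3) = 15 - 10 = 5
h(1) = h(3) - h(2) = 10 - 5 = 5
h(0) = h(2) - h(1) = 5 - 5 = 0

h(0) = 0, h(1) = 5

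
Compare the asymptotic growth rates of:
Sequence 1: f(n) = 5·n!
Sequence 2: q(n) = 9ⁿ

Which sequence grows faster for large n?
Comparing growth rates:
Growth-rate hierarchy: log n ≺ any polynomial ≺ any exponential cⁿ (c>1) ≺ n! ≺ nⁿ.
factorial dominates exponential base 9 asymptotically.

f(n) grows faster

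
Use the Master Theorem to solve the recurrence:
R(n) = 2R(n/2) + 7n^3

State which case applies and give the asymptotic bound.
Master Theorem template: R(n) = a·R(n/b) + f(n).
Here: a=2, b=2, f(n)=7n^3
Compute log_b(a) = log_2(2) = 1.
f(n) = 7n^3 = Ω(n^(1+ε)) with ε = 2, and the regularity condition holds (a·f(n/b) = (a/b^3)·f(n) with a/b^3 = 2^-2 < 1). Case 3: R(n) = Θ(f(n)) = Θ(n^3).

Case 3: R(n) = Θ(n^3)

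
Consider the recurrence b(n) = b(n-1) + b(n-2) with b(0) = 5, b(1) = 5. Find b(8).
Computing the sequence terms:
5, 5, 10, 15, 25, 40, 65, 105, 170

170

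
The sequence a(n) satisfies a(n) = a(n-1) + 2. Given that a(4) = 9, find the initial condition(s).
a(4) = a(0) + 4·2, so a(0) = 9 - 8 = 1.

a(0) = 1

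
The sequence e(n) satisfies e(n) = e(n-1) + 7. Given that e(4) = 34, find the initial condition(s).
e(4) = e(0) + 4·7, so e(0) = 34 - 28 = 6.

e(0) = 6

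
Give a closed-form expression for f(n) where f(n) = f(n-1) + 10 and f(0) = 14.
Recurrence: f(n) = f(n-1) + 10, initial: f(0) = 14.
Each step adds 10, so f(n) = f(0) + 10n = 10n + 14.

f(n) = 10n + 14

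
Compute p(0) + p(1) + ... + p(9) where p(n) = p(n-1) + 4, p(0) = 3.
Computing the sequence terms: 3, 7, 11, 15, 19, 23, 27, 31, 35, 39
Adding these values together:

210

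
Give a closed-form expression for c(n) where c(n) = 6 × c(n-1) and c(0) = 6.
Recurrence: c(n) = 6 × c(n-1), initial: c(0) = 6.
Each term is 6 times the previous, so this is geometric with ratio 6. After n steps: c(n) = c(0)·6ⁿ = 6·6ⁿ.

c(n) = 6·6ⁿ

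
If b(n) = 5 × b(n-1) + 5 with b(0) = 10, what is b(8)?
Computing step by step:
b(0) = 10
b(1) = 5 × 10 + 5 = 55
b(2) = 5 × 55 + 5 = 280
b(3) = 5 × 280 + 5 = 1405
b(4) = 5 × 1405 + 5 = 7030
b(5) = 5 × 7030 + 5 = 35155
b(6) = 5 × 35155 + 5 = 175780
b(7) = 5 × 175780 + 5 = 878905
b(8) = 5 × 878905 + 5 = 4394530

4394530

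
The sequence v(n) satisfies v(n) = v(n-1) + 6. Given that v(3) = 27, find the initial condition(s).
v(3) = v(0) + 3·6, so v(0) = 27 - 18 = 9.

v(0) = 9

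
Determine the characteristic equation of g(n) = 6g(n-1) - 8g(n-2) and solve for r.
Substitute g(n) = rⁿ and divide through by rⁿ⁻²: r² - 6r + 8 = 0
Factor: (r - 4)(r - 2) = 0, so r = 4, 2.
General solution: g(n) = A·4ⁿ + B·2ⁿ

Characteristic: r² - 6r + 8 = 0, Roots: r = 4, 2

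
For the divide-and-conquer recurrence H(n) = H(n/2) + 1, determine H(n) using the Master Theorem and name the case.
Master Theorem template: H(n) = a·H(n/b) + f(n).
Here: a=1, b=2, f(n)=1
Compute log_b(a) = log_2(1) = 0.
f(n) = 1 = Θ(1). Case 2: H(n) = Θ(log n).

Case 2: H(n) = Θ(log n)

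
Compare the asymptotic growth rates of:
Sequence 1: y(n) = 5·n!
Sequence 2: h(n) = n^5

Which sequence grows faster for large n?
Comparing growth rates:
Growth-rate hierarchy: log n ≺ any polynomial ≺ any exponential cⁿ (c>1) ≺ n! ≺ nⁿ.
factorial dominates polynomial degree 5 asymptotically.

y(n) grows faster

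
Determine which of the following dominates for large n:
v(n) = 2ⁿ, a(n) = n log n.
Comparing growth rates:
Growth-rate hierarchy: log n ≺ any polynomial ≺ any exponential cⁿ (c>1) ≺ n! ≺ nⁿ.
exponential base 2 dominates polynomial degree 1 (with log factor) asymptotically.

v(n) grows faster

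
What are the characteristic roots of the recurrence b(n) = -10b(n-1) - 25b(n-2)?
Substitute b(n) = rⁿ and divide through by rⁿ⁻²: r² + 10r + 25 = 0
Factor: (r + 5)² = 0, so r = -5 (double root).
General solution: b(n) = (A + Bn)·(-5)ⁿ

Characteristic: r² + 10r + 25 = 0, Roots: r = -5 (double root)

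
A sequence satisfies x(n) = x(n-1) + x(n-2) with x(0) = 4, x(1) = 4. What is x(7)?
Computing the sequence terms:
4, 4, 8, 12, 20, 32, 52, 84

84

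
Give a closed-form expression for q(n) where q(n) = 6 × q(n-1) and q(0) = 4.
Recurrence: q(n) = 6 × q(n-1), initial: q(0) = 4.
Each term is 6 times the previous, so this is geometric with ratio 6. After n steps: q(n) = q(0)·6ⁿ = 4·6ⁿ.

q(n) = 4·6ⁿ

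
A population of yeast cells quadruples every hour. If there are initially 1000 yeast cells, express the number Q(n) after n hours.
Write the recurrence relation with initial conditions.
Each hour multiplies the count by 4, so the count after n hours depends only on the count after n-1 hours: Q(n) = 4 × Q(n-1). The starting count gives Q(0) = 1000.
Unrolling n times gives the closed form Q(n) = 1000 × 4ⁿ.

Q(n) = 4 × Q(n-1), Q(0) = 1000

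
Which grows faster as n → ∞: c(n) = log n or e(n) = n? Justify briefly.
Comparing growth rates:
Growth-rate hierarchy: log n ≺ any polynomial ≺ any exponential cⁿ (c>1) ≺ n! ≺ nⁿ.
polynomial degree 1 dominates logarithmic asymptotically.

e(n) grows faster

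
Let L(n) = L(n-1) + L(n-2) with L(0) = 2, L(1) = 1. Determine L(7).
Computing the sequence terms:
2, 1, 3, 4, 7, 11, 18, 29

29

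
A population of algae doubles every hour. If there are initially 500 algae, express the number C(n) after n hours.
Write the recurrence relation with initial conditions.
Each hour multiplies the count by 2, so the count after n hours depends only on the count after n-1 hours: C(n) = 2 × C(n-1). The starting count gives C(0) = 500.
Unrolling n times gives the closed form C(n) = 500 × 2ⁿ.

C(n) = 2 × C(n-1), C(0) = 500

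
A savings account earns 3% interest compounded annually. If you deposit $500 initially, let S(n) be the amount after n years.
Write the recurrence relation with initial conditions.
Each year the balance grows by 3%, i.e. is multiplied by 1 + 3/100 = 1.03, so S(n) = 1.03 × S(n-1). The initial deposit gives S(0) = 500.
Unrolling gives the closed form S(n) = 500 × (1.03)ⁿ.

S(n) = 1.03 × S(n-1), S(0) = 500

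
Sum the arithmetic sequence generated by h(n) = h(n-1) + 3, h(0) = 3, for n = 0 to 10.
Computing the sequence terms: 3, 6, 9, 12, 15, 18, 21, 24, 27, 30, 33
Adding these values together:

198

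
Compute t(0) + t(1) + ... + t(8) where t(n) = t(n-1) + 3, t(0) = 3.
Computing the sequence terms: 3, 6, 9, 12, 15, 18, 21, 24, 27
Adding these values together:

135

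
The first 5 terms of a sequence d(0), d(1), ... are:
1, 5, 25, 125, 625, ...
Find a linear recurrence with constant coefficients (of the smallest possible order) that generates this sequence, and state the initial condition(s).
Look for the lowest-order linear relation among consecutive terms.
Observation: each term is 5× the previous.
Check at n=2: 5·5 = 25. ✓

d(n) = 5 × d(n-1), d(0) = 1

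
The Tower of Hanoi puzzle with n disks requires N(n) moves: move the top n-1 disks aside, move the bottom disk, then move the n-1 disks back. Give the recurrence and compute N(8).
Moving n disks = move the top n-1 disks aside (N(n-1) moves) + move the largest disk (1 move) + move the n-1 disks back on top (N(n-1) moves), so N(n) = 2N(n-1) + 1, with N(1) = 1 (a single disk takes one move).
First terms: 1, 3, 7, 15, 31, 63, … — each is one less than a power of 2. Indeed N(n) + 1 = 2(N(n-1) + 1) with N(1) + 1 = 2, so N(n) + 1 = 2ⁿ and N(n) = 2ⁿ - 1.
Hence N(8) = 2^8 - 1 = 256 - 1 = 255.

N(n) = 2N(n-1) + 1, N(1) = 1; N(8) = 255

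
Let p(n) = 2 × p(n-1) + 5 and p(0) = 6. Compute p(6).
Computing step by step:
p(0) = 6
p(1) = 2 × 6 + 5 = 17
p(2) = 2 × 17 + 5 = 39
p(3) = 2 × 39 + 5 = 83
p(4) = 2 × 83 + 5 = 171
p(5) = 2 × 171 + 5 = 347
p(6) = 2 × 347 + 5 = 699

699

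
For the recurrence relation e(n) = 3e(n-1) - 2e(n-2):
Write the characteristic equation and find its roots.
Substitute e(n) = rⁿ and divide through by rⁿ⁻²: r² - 3r + 2 = 0
Factor: (r - 1)(r - 2) = 0, so r = 1, 2.
General solution: e(n) = A·1ⁿ + B·2ⁿ

Characteristic: r² - 3r + 2 = 0, Roots: r = 1, 2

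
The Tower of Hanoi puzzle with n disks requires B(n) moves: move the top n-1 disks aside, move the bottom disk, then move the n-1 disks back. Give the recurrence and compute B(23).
Moving n disks = move the top n-1 disks aside (B(n-1) moves) + move the largest disk (1 move) + move the n-1 disks back on top (B(n-1) moves), so B(n) = 2B(n-1) + 1, with B(1) = 1 (a single disk takes one move).
First terms: 1, 3, 7, 15, 31, 63, … — each is one less than a power of 2. Indeed B(n) + 1 = 2(B(n-1) + 1) with B(1) + 1 = 2, so B(n) + 1 = 2ⁿ and B(n) = 2ⁿ - 1.
Hence B(23) = 2^23 - 1 = 8388608 - 1 = 8388607.

B(n) = 2B(n-1) + 1, B(1) = 1; B(23) = 8388607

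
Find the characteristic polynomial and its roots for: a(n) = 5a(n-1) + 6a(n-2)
Substitute a(n) = rⁿ and divide through by rⁿ⁻²: r² - 5r - 6 = 0
Factor: (r - 6)(r + 1) = 0, so r = 6, -1.
General solution: a(n) = A·6ⁿ + B·(-1)ⁿ

Characteristic: r² - 5r - 6 = 0, Roots: r = 6, -1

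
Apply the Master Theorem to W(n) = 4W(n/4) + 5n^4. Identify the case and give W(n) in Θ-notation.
Master Theorem template: W(n) = a·W(n/b) + f(n).
Here: a=4, b=4, f(n)=5n^4
Compute log_b(a) = log_4(4) = 1.
f(n) = 5n^4 = Ω(n^(1+ε)) with ε = 3, and the regularity condition holds (a·f(n/b) = (a/b^4)·f(n) with a/b^4 = 4^-3 < 1). Case 3: W(n) = Θ(f(n)) = Θ(n^4).

Case 3: W(n) = Θ(n^4)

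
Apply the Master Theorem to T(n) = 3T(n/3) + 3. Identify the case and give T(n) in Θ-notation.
Master Theorem template: T(n) = a·T(n/b) + f(n).
Here: a=3, b=3, f(n)=3
Compute log_b(a) = log_3(3) = 1.
f(n) = 3 = O(n^(1-ε)) with ε = 1. Case 1: T(n) = Θ(n^log_b(a)) = Θ(n).

Case 1: T(n) = Θ(n)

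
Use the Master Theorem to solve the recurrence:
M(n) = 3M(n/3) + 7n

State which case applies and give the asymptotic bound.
Master Theorem template: M(n) = a·M(n/b) + f(n).
Here: a=3, b=3, f(n)=7n
Compute log_b(a) = log_3(3) = 1.
f(n) = 7n = Θ(n). Case 2: M(n) = Θ(n log n).

Case 2: M(n) = Θ(n log n)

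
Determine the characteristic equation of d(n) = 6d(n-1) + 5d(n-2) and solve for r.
Substitute d(n) = rⁿ and divide through by rⁿ⁻²: r² - 6r - 5 = 0
Discriminant: 6² + 4·5 = 56, not a perfect square, so by the quadratic formula r = (6 ± √56)/2.
General solution: d(n) = A·r₁ⁿ + B·r₂ⁿ where r₁,r₂ = (6 ± √56)/2

Characteristic: r² - 6r - 5 = 0, Roots: r = (6 ± √56)/2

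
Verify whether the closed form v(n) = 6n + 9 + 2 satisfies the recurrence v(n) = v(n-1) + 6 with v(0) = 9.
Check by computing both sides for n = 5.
From the recurrence with v(0) = 9:
  v(0) = 9, v(1) = 15, v(2) = 21, v(3) = 27, v(4) = 33, v(5) = 39
  so the recurrence gives v(5) = 39.
From the proposed closed form v(n) = 6n + 9 + 2:
  v(5) = 41.
The recurrence gives 39 but the closed form gives 41, so the closed form does not satisfy the recurrence.

No, the closed form is incorrect.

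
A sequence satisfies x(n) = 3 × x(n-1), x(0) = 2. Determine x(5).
Computing step by step:
x(0) = 2
x(1) = 3 × 2 = 6
x(2) = 3 × 6 = 18
x(3) = 3 × 18 = 54
x(4) = 3 × 54 = 162
x(5) = 3 × 162 = 486

486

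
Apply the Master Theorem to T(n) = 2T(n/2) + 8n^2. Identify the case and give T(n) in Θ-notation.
Master Theorem template: T(n) = a·T(n/b) + f(n).
Here: a=2, b=2, f(n)=8n^2
Compute log_b(a) = log_2(2) = 1.
f(n) = 8n^2 = Ω(n^(1+ε)) with ε = 1, and the regularity condition holds (a·f(n/b) = (a/b^2)·f(n) with a/b^2 = 2^-1 < 1). Case 3: T(n) = Θ(f(n)) = Θ(n^2).

Case 3: T(n) = Θ(n^2)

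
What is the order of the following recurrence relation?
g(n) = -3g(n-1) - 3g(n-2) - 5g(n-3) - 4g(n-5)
The order is the largest lag k for which g(n-k) appears. Here the deepest term is g(n-5), so the order is 5.

Order 5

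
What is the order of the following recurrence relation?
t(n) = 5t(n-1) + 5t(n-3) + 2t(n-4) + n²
The order is the largest lag k for which t(n-k) appears. Here the deepest term is t(n-4) (the n² term is non-homogeneous and does not affect the order), so the order is 4.

Order 4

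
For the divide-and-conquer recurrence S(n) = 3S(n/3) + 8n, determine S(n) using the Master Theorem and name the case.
Master Theorem template: S(n) = a·S(n/b) + f(n).
Here: a=3, b=3, f(n)=8n
Compute log_b(a) = log_3(3) = 1.
f(n) = 8n = Θ(n). Case 2: S(n) = Θ(n log n).

Case 2: S(n) = Θ(n log n)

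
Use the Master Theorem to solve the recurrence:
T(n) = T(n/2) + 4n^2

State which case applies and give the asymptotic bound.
Master Theorem template: T(n) = a·T(n/b) + f(n).
Here: a=1, b=2, f(n)=4n^2
Compute log_b(a) = log_2(1) = 0.
f(n) = 4n^2 = Ω(n^(0+ε)) with ε = 2, and the regularity condition holds (a·f(n/b) = (a/b^2)·f(n) with a/b^2 = 2^-2 < 1). Case 3: T(n) = Θ(f(n)) = Θ(n^2).

Case 3: T(n) = Θ(n^2)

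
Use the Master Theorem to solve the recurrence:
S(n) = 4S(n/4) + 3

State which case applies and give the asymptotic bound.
Master Theorem template: S(n) = a·S(n/b) + f(n).
Here: a=4, b=4, f(n)=3
Compute log_b(a) = log_4(4) = 1.
f(n) = 3 = O(n^(1-ε)) with ε = 1. Case 1: S(n) = Θ(n^log_b(a)) = Θ(n).

Case 1: S(n) = Θ(n)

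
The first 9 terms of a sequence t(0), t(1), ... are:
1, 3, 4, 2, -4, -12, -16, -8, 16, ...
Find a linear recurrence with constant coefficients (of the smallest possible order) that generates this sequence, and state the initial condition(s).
Look for the lowest-order linear relation among consecutive terms.
Observation: t(n) - 2·t(n-1) - (-2)·t(n-2) = 0 holds for the shown terms, and no order-1 relation t(n) = α·t(n-1) + β fits.
Check at n=3: 2·4 + (-2)·3 = 2. ✓

t(n) = 2t(n-1) - 2t(n-2), t(0) = 1, t(1) = 3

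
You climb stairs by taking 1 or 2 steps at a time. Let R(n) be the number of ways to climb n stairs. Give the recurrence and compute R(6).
Condition on the size of the last step (1 to 2): before it there were n-1, …, n-2 stairs climbed, and these cases are disjoint, so R(n) = R(n-1) + R(n-2) (Fibonacci-type sequence).
Initial conditions by direct count (compositions of i into parts ≤ 2): R(1) = 1; R(2) = 2.
Iterating the recurrence: R(3) = 3, R(4) = 5, R(5) = 8, R(6) = 13.

R(n) = R(n-1) + R(n-2), R(1) = 1, R(2) = 2; R(6) = 13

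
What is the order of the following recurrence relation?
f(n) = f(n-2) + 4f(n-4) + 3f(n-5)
The order is the largest lag k for which f(n-k) appears. Here the deepest term is f(n-5), so the order is 5.

Order 5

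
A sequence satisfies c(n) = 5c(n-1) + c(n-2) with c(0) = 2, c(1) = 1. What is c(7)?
Computing the sequence terms:
2, 1, 7, 36, 187, 971, 5042, 26181

26181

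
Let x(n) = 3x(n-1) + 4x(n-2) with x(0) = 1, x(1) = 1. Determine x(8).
Computing the sequence terms:
1, 1, 7, 25, 103, 409, 1639, 6553, 26215

26215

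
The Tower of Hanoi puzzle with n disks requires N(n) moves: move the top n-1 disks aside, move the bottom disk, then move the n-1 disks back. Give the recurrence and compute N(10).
Moving n disks = move the top n-1 disks aside (N(n-1) moves) + move the largest disk (1 move) + move the n-1 disks back on top (N(n-1) moves), so N(n) = 2N(n-1) + 1, with N(1) = 1 (a single disk takes one move).
First terms: 1, 3, 7, 15, 31, 63, … — each is one less than a power of 2. Indeed N(n) + 1 = 2(N(n-1) + 1) with N(1) + 1 = 2, so N(n) + 1 = 2ⁿ and N(n) = 2ⁿ - 1.
Hence N(10) = 2^10 - 1 = 1024 - 1 = 1023.

N(n) = 2N(n-1) + 1, N(1) = 1; N(10) = 1023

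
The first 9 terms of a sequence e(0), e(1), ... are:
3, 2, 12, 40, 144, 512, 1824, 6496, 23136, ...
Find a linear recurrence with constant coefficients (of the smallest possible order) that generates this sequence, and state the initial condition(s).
Look for the lowest-order linear relation among consecutive terms.
Observation: e(n) - 3·e(n-1) - (2)·e(n-2) = 0 holds for the shown terms, and no order-1 relation e(n) = α·e(n-1) + β fits.
Check at n=3: 3·12 + (2)·2 = 40. ✓

e(n) = 3e(n-1) + 2e(n-2), e(0) = 3, e(1) = 2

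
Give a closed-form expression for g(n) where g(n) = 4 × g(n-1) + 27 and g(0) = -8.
Recurrence: g(n) = 4 × g(n-1) + 27, initial: g(0) = -8.
Try g(n) = A·4ⁿ + C. Substituting: A·4ⁿ + C = 4(A·4ⁿ⁻¹ + C) + 27 = A·4ⁿ + 4C + 27, so C = 4C + 27, giving C = -9. Then g(0) = A - 9 = -8 gives A = 1.

g(n) = 4ⁿ - 9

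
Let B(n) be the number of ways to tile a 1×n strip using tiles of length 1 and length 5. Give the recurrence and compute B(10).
Condition on the last tile: it has length 1 (leaving a 1×(n-1) strip) or length 5 (leaving a 1×(n-5) strip), so B(n) = B(n-1) + B(n-5) (order-5 linear recurrence).
For 0 ≤ i < 5 only unit tiles fit, so B(i) = 1.
Iterating the recurrence: B(5) = 2, B(6) = 3, B(7) = 4, B(8) = 5, B(9) = 6, B(10) = 8.

B(n) = B(n-1) + B(n-5), with B(i) = 1 for 0 ≤ i < 5; B(10) = 8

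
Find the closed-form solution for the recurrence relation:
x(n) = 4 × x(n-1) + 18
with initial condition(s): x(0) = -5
Recurrence: x(n) = 4 × x(n-1) + 18, initial: x(0) = -5.
Try x(n) = A·4ⁿ + C. Substituting: A·4ⁿ + C = 4(A·4ⁿ⁻¹ + C) + 18 = A·4ⁿ + 4C + 18, so C = 4C + 18, giving C = -6. Then x(0) = A - 6 = -5 gives A = 1.

x(n) = 4ⁿ - 6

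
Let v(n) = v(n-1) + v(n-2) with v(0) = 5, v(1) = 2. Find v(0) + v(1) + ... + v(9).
Computing the sequence terms: 5, 2, 7, 9, 16, 25, 41, 66, 107, 173
Adding these values together:

451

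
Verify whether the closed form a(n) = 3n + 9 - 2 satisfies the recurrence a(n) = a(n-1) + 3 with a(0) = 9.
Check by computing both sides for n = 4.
From the recurrence with a(0) = 9:
  a(0) = 9, a(1) = 12, a(2) = 15, a(3) = 18, a(4) = 21
  so the recurrence gives a(4) = 21.
From the proposed closed form a(n) = 3n + 9 - 2:
  a(4) = 19.
The recurrence gives 21 but the closed form gives 19, so the closed form does not satisfy the recurrence.

No, the closed form is incorrect.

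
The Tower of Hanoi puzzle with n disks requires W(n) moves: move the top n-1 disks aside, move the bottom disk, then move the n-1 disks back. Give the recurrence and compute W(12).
Moving n disks = move the top n-1 disks aside (W(n-1) moves) + move the largest disk (1 move) + move the n-1 disks back on top (W(n-1) moves), so W(n) = 2W(n-1) + 1, with W(1) = 1 (a single disk takes one move).
First terms: 1, 3, 7, 15, 31, 63, … — each is one less than a power of 2. Indeed W(n) + 1 = 2(W(n-1) + 1) with W(1) + 1 = 2, so W(n) + 1 = 2ⁿ and W(n) = 2ⁿ - 1.
Hence W(12) = 2^12 - 1 = 4096 - 1 = 4095.

W(n) = 2W(n-1) + 1, W(1) = 1; W(12) = 4095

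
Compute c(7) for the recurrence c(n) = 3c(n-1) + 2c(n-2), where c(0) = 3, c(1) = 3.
Computing the sequence terms:
3, 3, 15, 51, 183, 651, 2319, 8259

8259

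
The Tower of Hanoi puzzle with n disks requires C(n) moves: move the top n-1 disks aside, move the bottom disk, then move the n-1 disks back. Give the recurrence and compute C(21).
Moving n disks = move the top n-1 disks aside (C(n-1) moves) + move the largest disk (1 move) + move the n-1 disks back on top (C(n-1) moves), so C(n) = 2C(n-1) + 1, with C(1) = 1 (a single disk takes one move).
First terms: 1, 3, 7, 15, 31, 63, … — each is one less than a power of 2. Indeed C(n) + 1 = 2(C(n-1) + 1) with C(1) + 1 = 2, so C(n) + 1 = 2ⁿ and C(n) = 2ⁿ - 1.
Hence C(21) = 2^21 - 1 = 2097152 - 1 = 2097151.

C(n) = 2C(n-1) + 1, C(1) = 1; C(21) = 2097151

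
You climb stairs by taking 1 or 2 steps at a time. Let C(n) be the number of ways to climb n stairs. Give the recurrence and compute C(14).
Condition on the size of the last step (1 to 2): before it there were n-1, …, n-2 stairs climbed, and these cases are disjoint, so C(n) = C(n-1) + C(n-2) (Fibonacci-type sequence).
Initial conditions by direct count (compositions of i into parts ≤ 2): C(1) = 1; C(2) = 2.
Iterating the recurrence: C(3) = 3, C(4) = 5, C(5) = 8, C(6) = 13, C(7) = 21, C(8) = 34, C(9) = 55, C(10) = 89, C(11) = 144, C(12) = 233, C(13) = 377, C(14) = 610.

C(n) = C(n-1) + C(n-2), C(1) = 1, C(2) = 2; C(14) = 610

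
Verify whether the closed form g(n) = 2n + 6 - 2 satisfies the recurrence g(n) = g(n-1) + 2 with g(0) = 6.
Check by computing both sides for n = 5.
From the recurrence with g(0) = 6:
  g(0) = 6, g(1) = 8, g(2) = 10, g(3) = 12, g(4) = 14, g(5) = 16
  so the recurrence gives g(5) = 16.
From the proposed closed form g(n) = 2n + 6 - 2:
  g(5) = 14.
The recurrence gives 16 but the closed form gives 14, so the closed form does not satisfy the recurrence.

No, the closed form is incorrect.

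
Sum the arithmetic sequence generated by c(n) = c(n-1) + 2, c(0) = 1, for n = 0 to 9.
Computing the sequence terms: 1, 3, 5, 7, 9, 11, 13, 15, 17, 19
Adding these values together:

100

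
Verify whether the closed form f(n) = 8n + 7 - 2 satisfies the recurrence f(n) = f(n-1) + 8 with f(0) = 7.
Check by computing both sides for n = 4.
From the recurrence with f(0) = 7:
  f(0) = 7, f(1) = 15, f(2) = 23, f(3) = 31, f(4) = 39
  so the recurrence gives f(4) = 39.
From the proposed closed form f(n) = 8n + 7 - 2:
  f(4) = 37.
The recurrence gives 39 but the closed form gives 37, so the closed form does not satisfy the recurrence.

No, the closed form is incorrect.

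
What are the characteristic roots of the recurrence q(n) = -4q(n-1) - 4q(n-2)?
Substitute q(n) = rⁿ and divide through by rⁿ⁻²: r² + 4r + 4 = 0
Factor: (r + 2)² = 0, so r = -2 (double root).
General solution: q(n) = (A + Bn)·(-2)ⁿ

Characteristic: r² + 4r + 4 = 0, Roots: r = -2 (double root)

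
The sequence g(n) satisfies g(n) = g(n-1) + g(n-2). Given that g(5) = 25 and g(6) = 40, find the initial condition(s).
Work backwards using g(k) = g(k+2) - g(k+1):
g(4) = g(6) - g(5) = 40 - 25 = 15
g(3) = g(5) - g(4) = 25 - 15 = 10
g(2) = g(4) - g(3) = 15 - 10 = 5
g(1) = g(3) - g(2) = 10 - 5 = 5
g(0) = g(2) - g(1) = 5 - 5 = 0

g(0) = 0, g(1) = 5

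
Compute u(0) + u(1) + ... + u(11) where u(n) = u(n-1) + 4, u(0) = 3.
Computing the sequence terms: 3, 7, 11, 15, 19, 23, 27, 31, 35, 39, 43, 47
Adding these values together:

300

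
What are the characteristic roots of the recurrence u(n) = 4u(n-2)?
Substitute u(n) = rⁿ and divide through by rⁿ⁻²: r² - 4 = 0
Factor: (r - 2)(r + 2) = 0, so r = 2, -2.
General solution: u(n) = A·2ⁿ + B·(-2)ⁿ

Characteristic: r² - 4 = 0, Roots: r = 2, -2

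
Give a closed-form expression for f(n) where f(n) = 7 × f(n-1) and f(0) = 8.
Recurrence: f(n) = 7 × f(n-1), initial: f(0) = 8.
Each term is 7 times the previous, so this is geometric with ratio 7. After n steps: f(n) = f(0)·7ⁿ = 8·7ⁿ.

f(n) = 8·7ⁿ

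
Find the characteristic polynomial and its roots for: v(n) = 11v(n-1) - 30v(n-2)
Substitute v(n) = rⁿ and divide through by rⁿ⁻²: r² - 11r + 30 = 0
Factor: (r - 5)(r - 6) = 0, so r = 5, 6.
General solution: v(n) = A·5ⁿ + B·6ⁿ

Characteristic: r² - 11r + 30 = 0, Roots: r = 5, 6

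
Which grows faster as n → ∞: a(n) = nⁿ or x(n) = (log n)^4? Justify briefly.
Comparing growth rates:
Growth-rate hierarchy: log n ≺ any polynomial ≺ any exponential cⁿ (c>1) ≺ n! ≺ nⁿ.
super-exponential nⁿ dominates polylogarithmic (log n)^4 asymptotically.

a(n) grows faster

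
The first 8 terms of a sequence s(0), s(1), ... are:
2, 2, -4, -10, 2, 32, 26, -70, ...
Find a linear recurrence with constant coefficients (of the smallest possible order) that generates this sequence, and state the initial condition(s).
Look for the lowest-order linear relation among consecutive terms.
Observation: s(n) - 1·s(n-1) - (-3)·s(n-2) = 0 holds for the shown terms, and no order-1 relation s(n) = α·s(n-1) + β fits.
Check at n=3: 1·-4 + (-3)·2 = -10. ✓

s(n) = s(n-1) - 3s(n-2), s(0) = 2, s(1) = 2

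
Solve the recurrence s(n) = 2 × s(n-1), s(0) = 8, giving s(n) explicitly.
Recurrence: s(n) = 2 × s(n-1), initial: s(0) = 8.
Each term is 2 times the previous, so this is geometric with ratio 2. After n steps: s(n) = s(0)·2ⁿ = 8·2ⁿ.

s(n) = 8·2ⁿ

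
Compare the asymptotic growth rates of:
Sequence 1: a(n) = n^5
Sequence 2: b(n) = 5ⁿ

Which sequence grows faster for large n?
Comparing growth rates:
Growth-rate hierarchy: log n ≺ any polynomial ≺ any exponential cⁿ (c>1) ≺ n! ≺ nⁿ.
exponential base 5 dominates polynomial degree 5 asymptotically.

b(n) grows faster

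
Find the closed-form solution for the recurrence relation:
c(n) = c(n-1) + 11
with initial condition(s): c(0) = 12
Recurrence: c(n) = c(n-1) + 11, initial: c(0) = 12.
Each step adds 11, so c(n) = c(0) + 11n = 11n + 12.

c(n) = 11n + 12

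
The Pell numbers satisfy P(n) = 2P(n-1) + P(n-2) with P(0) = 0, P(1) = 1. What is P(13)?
Computing the sequence terms:
0, 1, 2, 5, 12, 29, 70, 169, 408, 985, 2378, 5741, 13860, 33461

33461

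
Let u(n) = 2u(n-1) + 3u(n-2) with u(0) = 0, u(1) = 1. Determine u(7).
Computing the sequence terms:
0, 1, 2, 7, 20, 61, 182, 547

547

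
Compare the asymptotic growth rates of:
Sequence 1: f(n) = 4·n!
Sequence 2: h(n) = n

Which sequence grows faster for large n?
Comparing growth rates:
Growth-rate hierarchy: log n ≺ any polynomial ≺ any exponential cⁿ (c>1) ≺ n! ≺ nⁿ.
factorial dominates polynomial degree 1 asymptotically.

f(n) grows faster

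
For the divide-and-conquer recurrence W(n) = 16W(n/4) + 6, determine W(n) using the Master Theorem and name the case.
Master Theorem template: W(n) = a·W(n/b) + f(n).
Here: a=16, b=4, f(n)=6
Compute log_b(a) = log_4(16) = 2.
f(n) = 6 = O(n^(2-ε)) with ε = 2. Case 1: W(n) = Θ(n^log_b(a)) = Θ(n^2).

Case 1: W(n) = Θ(n^2)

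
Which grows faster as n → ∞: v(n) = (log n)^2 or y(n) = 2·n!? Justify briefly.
Comparing growth rates:
Growth-rate hierarchy: log n ≺ any polynomial ≺ any exponential cⁿ (c>1) ≺ n! ≺ nⁿ.
factorial dominates polylogarithmic (log n)^2 asymptotically.

y(n) grows faster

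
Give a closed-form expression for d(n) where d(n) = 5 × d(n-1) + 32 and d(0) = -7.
Recurrence: d(n) = 5 × d(n-1) + 32, initial: d(0) = -7.
Try d(n) = A·5ⁿ + C. Substituting: A·5ⁿ + C = 5(A·5ⁿ⁻¹ + C) + 32 = A·5ⁿ + 5C + 32, so C = 5C + 32, giving C = -8. Then d(0) = A - 8 = -7 gives A = 1.

d(n) = 5ⁿ - 8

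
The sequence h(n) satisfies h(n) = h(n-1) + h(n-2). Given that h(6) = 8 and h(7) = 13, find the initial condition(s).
Work backwards using h(k) = h(k+2) - h(k+1):
h(5) = h(7) - h(6) = 13 - 8 = 5
h(4) = h(6) - h(5) = 8 - 5 = 3
h(3) = h(5) - h(4) = 5 - 3 = 2
h(2) = h(4) - h(3) = 3 - 2 = 1
h(1) = h(3) - h(2) = 2 - 1 = 1
h(0) = h(2) - h(1) = 1 - 1 = 0

h(0) = 0, h(1) = 1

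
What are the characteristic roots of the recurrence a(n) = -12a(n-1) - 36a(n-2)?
Substitute a(n) = rⁿ and divide through by rⁿ⁻²: r² + 12r + 36 = 0
Factor: (r + 6)² = 0, so r = -6 (double root).
General solution: a(n) = (A + Bn)·(-6)ⁿ

Characteristic: r² + 12r + 36 = 0, Roots: r = -6 (double root)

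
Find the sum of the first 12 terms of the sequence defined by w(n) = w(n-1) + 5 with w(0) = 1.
Computing the sequence terms: 1, 6, 11, 16, 21, 26, 31, 36, 41, 46, 51, 56
Adding these values together:

342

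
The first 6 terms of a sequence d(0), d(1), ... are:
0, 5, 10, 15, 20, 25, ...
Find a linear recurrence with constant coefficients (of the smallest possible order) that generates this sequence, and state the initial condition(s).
Look for the lowest-order linear relation among consecutive terms.
Observation: consecutive differences are constant (= 5).
Check at n=2: 1·5 + 5 = 10. ✓

d(n) = d(n-1) + 5, d(0) = 0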